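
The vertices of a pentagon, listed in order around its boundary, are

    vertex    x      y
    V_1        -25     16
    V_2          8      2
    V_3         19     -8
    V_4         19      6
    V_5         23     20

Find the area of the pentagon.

Apply the shoelace (surveyor's) formula: 2A = Σ (x_i·y_{i+1} − x_{i+1}·y_i), indices taken mod 5.
Σ = (-178) + (-102) + (266) + (242) + (868) = 1096
Area = |Σ|/2 = 548.

548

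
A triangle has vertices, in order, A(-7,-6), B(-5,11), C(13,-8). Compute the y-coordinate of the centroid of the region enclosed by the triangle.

Apply the surveyor's formula. First the cross-terms c_i = x_i·y_{i+1} − x_{i+1}·y_i:
  -107, -103, -134  ⇒  2A = -344, A = -172.
Then Σ (y_i + y_{i+1})·c_i = 1032, so ȳ = 1032 / (6·(-172)) = -1.

-1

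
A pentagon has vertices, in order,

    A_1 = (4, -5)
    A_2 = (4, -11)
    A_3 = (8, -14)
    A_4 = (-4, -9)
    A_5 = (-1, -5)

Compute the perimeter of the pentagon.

|A_1A_2| = √((0)² + (-6)²) = √36 = 6
|A_2A_3| = √((4)² + (-3)²) = √25 = 5
|A_3A_4| = √((-12)² + (5)²) = √169 = 13
|A_4A_5| = √((3)² + (4)²) = √25 = 5
|A_5A_1| = √((5)² + (0)²) = √25 = 5
Perimeter = 6 + 5 + 13 + 5 + 5 = 34.

34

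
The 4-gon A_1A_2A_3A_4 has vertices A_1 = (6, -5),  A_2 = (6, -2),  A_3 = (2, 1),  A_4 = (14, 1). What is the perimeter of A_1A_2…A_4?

30

|A_1A_2| = √((0)² + (3)²) = √9 = 3
|A_2A_3| = √((-4)² + (3)²) = √25 = 5
|A_3A_4| = √((12)² + (0)²) = √144 = 12
|A_4A_1| = √((-8)² + (-6)²) = √100 = 10
Perimeter = 3 + 5 + 12 + 10 = 30.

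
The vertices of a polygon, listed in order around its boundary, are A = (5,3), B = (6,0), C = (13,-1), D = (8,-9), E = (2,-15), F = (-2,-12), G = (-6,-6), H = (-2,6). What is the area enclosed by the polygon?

216.5

A→B: (5)(0) − (6)(3) = -18
B→C: (6)(-1) − (13)(0) = -6
C→D: (13)(-9) − (8)(-1) = -109
D→E: (8)(-15) − (2)(-9) = -102
E→F: (2)(-12) − (-2)(-15) = -54
F→G: (-2)(-6) − (-6)(-12) = -60
G→H: (-6)(6) − (-2)(-6) = -48
H→A: (-2)(3) − (5)(6) = -36
Σ = -433
Area = |Σ|/2 = 216.5.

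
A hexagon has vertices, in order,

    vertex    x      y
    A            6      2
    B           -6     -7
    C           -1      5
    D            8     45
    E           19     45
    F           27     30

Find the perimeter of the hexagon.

|AB| = √((-12)² + (-9)²) = √225 = 15
|BC| = √((5)² + (12)²) = √169 = 13
|CD| = √((9)² + (40)²) = √1681 = 41
|DE| = √((11)² + (0)²) = √121 = 11
|EF| = √((8)² + (-15)²) = √289 = 17
|FA| = √((-21)² + (-28)²) = √1225 = 35
Perimeter = 15 + 13 + 41 + 11 + 17 + 35 = 132.

132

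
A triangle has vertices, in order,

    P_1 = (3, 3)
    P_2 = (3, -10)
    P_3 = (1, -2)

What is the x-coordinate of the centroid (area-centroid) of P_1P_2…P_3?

Apply the surveyor's formula. First the cross-terms c_i = x_i·y_{i+1} − x_{i+1}·y_i:
  -39, 4, 9  ⇒  2A = -26, A = -13.
Then Σ (x_i + x_{i+1})·c_i = -182, so x̄ = -182 / (6·(-13)) = 7/3.

7/3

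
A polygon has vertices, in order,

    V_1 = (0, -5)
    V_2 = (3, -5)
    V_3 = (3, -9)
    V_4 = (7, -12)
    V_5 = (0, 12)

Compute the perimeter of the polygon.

|V_1V_2| = √((3)² + (0)²) = √9 = 3
|V_2V_3| = √((0)² + (-4)²) = √16 = 4
|V_3V_4| = √((4)² + (-3)²) = √25 = 5
|V_4V_5| = √((-7)² + (24)²) = √625 = 25
|V_5V_1| = √((0)² + (-17)²) = √289 = 17
Perimeter = 3 + 4 + 5 + 25 + 17 = 54.

54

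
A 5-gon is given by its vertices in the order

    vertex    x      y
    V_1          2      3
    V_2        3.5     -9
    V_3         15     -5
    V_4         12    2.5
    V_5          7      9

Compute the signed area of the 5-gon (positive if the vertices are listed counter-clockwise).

140

Apply the shoelace formula: 2A = Σ (x_i·y_{i+1} − x_{i+1}·y_i), indices taken mod 5.
V_1→V_2: (2)(-9) − (3.5)(3) = -28.5
V_2→V_3: (3.5)(-5) − (15)(-9) = 117.5
V_3→V_4: (15)(2.5) − (12)(-5) = 97.5
V_4→V_5: (12)(9) − (7)(2.5) = 90.5
V_5→V_1: (7)(3) − (2)(9) = 3
Σ = 280
Signed area = Σ/2 = 140 (positive ⇒ counter-clockwise traversal).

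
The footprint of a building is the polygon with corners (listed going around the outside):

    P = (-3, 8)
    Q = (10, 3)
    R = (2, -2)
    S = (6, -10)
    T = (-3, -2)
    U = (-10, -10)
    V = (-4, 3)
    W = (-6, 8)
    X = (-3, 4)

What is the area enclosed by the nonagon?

125.5

Apply the shoelace (surveyor's) formula: 2A = Σ (x_i·y_{i+1} − x_{i+1}·y_i), indices taken mod 9.
Σ = (-89) + (-26) + (-8) + (-42) + (10) + (-70) + (-14) + (0) + (-12) = -251
Area = |Σ|/2 = 125.5.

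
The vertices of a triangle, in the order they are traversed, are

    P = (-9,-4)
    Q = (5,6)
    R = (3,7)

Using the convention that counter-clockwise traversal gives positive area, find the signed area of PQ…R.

Apply Gauss's area formula: 2A = Σ (x_i·y_{i+1} − x_{i+1}·y_i), indices taken mod 3.
Cross-terms: -34, 17, 51  ⇒  Σ = 34
Signed area = Σ/2 = 17 (positive ⇒ counter-clockwise traversal).

17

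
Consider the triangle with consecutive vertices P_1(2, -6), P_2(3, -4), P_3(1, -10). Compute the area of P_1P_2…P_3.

1

P_1→P_2: (2)(-4) − (3)(-6) = 10
P_2→P_3: (3)(-10) − (1)(-4) = -26
P_3→P_1: (1)(-6) − (2)(-10) = 14
Σ = -2
Area = |Σ|/2 = 1.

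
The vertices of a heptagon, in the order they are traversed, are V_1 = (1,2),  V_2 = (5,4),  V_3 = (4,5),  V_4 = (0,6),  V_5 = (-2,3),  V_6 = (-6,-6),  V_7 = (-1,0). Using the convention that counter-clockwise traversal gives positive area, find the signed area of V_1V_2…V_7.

Apply the surveyor's formula: 2A = Σ (x_i·y_{i+1} − x_{i+1}·y_i), indices taken mod 7.
Cross-terms: -6, 9, 24, 12, 30, -6, -2  ⇒  Σ = 61
Signed area = Σ/2 = 30.5 (positive ⇒ counter-clockwise traversal).

30.5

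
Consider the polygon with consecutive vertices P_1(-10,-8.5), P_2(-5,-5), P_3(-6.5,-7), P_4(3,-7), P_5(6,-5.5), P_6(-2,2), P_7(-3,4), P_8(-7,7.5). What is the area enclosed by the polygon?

Σ = (7.5) + (2.5) + (66.5) + (25.5) + (1) + (-2) + (5.5) + (134.5) = 241
Area = |Σ|/2 = 120.5.

120.5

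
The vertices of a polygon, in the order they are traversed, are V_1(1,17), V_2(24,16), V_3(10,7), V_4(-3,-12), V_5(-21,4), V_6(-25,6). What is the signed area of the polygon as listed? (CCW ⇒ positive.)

Apply Gauss's area formula: 2A = Σ (x_i·y_{i+1} − x_{i+1}·y_i), indices taken mod 6.
Σ = (-392) + (8) + (-99) + (-264) + (-26) + (-431) = -1204
Signed area = Σ/2 = -602 (negative ⇒ clockwise traversal).

-602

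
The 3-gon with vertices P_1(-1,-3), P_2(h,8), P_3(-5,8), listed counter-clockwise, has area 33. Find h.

The doubled signed area Σ (x_i y_{i+1} − x_{i+1} y_i) is linear in h.
With h=0 it equals 55; the coefficient of h is 11 (from the two edges through P_2).
So 11·h + 55 = 2·33 = 66 ⇒ h = 1.

1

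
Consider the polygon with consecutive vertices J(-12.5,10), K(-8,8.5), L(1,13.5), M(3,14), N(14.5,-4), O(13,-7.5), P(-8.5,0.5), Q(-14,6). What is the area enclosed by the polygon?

303.625

Apply Gauss's area formula: 2A = Σ (x_i·y_{i+1} − x_{i+1}·y_i), indices taken mod 8.
Cross-terms: -26.25, -116.5, -26.5, -215, -56.75, -57.25, -44, -65  ⇒  Σ = -607.25
Area = |Σ|/2 = 303.625.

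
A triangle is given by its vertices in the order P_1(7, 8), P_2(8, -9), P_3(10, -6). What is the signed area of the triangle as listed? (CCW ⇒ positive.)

P_1→P_2: (7)(-9) − (8)(8) = -127
P_2→P_3: (8)(-6) − (10)(-9) = 42
P_3→P_1: (10)(8) − (7)(-6) = 122
Σ = 37
Signed area = Σ/2 = 18.5 (positive ⇒ counter-clockwise traversal).

18.5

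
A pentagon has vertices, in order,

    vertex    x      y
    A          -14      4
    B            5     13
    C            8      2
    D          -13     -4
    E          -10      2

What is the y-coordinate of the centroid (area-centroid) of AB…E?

1193/285

Apply the shoelace formula. First the cross-terms c_i = x_i·y_{i+1} − x_{i+1}·y_i:
  -202, -94, -6, -66, -12  ⇒  2A = -380, A = -190.
Then Σ (y_i + y_{i+1})·c_i = -4772, so ȳ = -4772 / (6·(-190)) = 1193/285.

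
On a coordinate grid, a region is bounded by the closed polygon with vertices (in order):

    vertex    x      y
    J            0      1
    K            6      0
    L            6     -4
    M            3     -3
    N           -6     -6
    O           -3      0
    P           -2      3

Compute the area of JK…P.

50.5

Apply the shoelace formula: 2A = Σ (x_i·y_{i+1} − x_{i+1}·y_i), indices taken mod 7.
Σ = (-6) + (-24) + (-6) + (-36) + (-18) + (-9) + (-2) = -101
Area = |Σ|/2 = 50.5.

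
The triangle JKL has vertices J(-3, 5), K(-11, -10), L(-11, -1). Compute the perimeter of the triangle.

|JK| = √((-8)² + (-15)²) = √289 = 17
|KL| = √((0)² + (9)²) = √81 = 9
|LJ| = √((8)² + (6)²) = √100 = 10
Perimeter = 17 + 9 + 10 = 36.

36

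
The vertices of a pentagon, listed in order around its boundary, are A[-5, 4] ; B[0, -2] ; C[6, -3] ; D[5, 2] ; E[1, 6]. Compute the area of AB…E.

Apply the shoelace (surveyor's) formula: 2A = Σ (x_i·y_{i+1} − x_{i+1}·y_i), indices taken mod 5.
Σ = (10) + (12) + (27) + (28) + (34) = 111
Area = |Σ|/2 = 55.5.

55.5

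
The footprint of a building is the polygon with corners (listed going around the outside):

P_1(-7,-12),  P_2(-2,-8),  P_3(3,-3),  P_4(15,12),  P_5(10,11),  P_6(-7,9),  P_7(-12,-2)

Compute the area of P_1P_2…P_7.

303.5

Apply the shoelace formula: 2A = Σ (x_i·y_{i+1} − x_{i+1}·y_i), indices taken mod 7.
Cross-terms: 32, 30, 81, 45, 167, 122, 130  ⇒  Σ = 607
Area = |Σ|/2 = 303.5.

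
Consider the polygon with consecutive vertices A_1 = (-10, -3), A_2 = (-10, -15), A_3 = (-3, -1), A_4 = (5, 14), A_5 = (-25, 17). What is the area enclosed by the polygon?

Apply the shoelace (surveyor's) formula: 2A = Σ (x_i·y_{i+1} − x_{i+1}·y_i), indices taken mod 5.
Σ = (120) + (-35) + (-37) + (435) + (245) = 728
Area = |Σ|/2 = 364.

364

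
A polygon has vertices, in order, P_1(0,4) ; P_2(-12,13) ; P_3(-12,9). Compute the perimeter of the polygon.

32

|P_1P_2| = √((-12)² + (9)²) = √225 = 15
|P_2P_3| = √((0)² + (-4)²) = √16 = 4
|P_3P_1| = √((12)² + (-5)²) = √169 = 13
Perimeter = 15 + 4 + 13 = 32.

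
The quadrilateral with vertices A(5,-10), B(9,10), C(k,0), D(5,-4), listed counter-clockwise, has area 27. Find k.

4

Write out the shoelace sum; only the two edges meeting at C involve k:
2·Area = [(9·0 − k·10) + (k·(-4) − 5·0)] + 110
       = -14·k + 110 = 54
⇒ k = 4.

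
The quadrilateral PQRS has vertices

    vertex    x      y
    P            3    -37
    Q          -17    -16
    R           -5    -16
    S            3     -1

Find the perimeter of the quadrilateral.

94

|PQ| = √((-20)² + (21)²) = √841 = 29
|QR| = √((12)² + (0)²) = √144 = 12
|RS| = √((8)² + (15)²) = √289 = 17
|SP| = √((0)² + (-36)²) = √1296 = 36
Perimeter = 29 + 12 + 17 + 36 = 94.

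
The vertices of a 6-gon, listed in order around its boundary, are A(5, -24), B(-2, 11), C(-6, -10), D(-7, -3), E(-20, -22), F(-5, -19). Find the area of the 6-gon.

Apply the surveyor's formula: 2A = Σ (x_i·y_{i+1} − x_{i+1}·y_i), indices taken mod 6.
Σ = (7) + (86) + (-52) + (94) + (270) + (215) = 620
Area = |Σ|/2 = 310.

310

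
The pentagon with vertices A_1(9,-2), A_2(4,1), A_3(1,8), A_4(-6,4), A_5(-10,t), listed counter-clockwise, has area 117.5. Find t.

-5

Write out the shoelace sum; only the two edges meeting at A_5 involve t:
2·Area = [((-6)·t − (-10)·4) + ((-10)·(-2) − 9·t)] + 100
       = -15·t + 160 = 235
⇒ t = -5.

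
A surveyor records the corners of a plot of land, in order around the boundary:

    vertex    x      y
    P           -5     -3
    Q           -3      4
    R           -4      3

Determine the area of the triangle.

2.5

Apply the shoelace formula: 2A = Σ (x_i·y_{i+1} − x_{i+1}·y_i), indices taken mod 3.
P→Q: (-5)(4) − (-3)(-3) = -29
Q→R: (-3)(3) − (-4)(4) = 7
R→P: (-4)(-3) − (-5)(3) = 27
Σ = 5
Area = |Σ|/2 = 2.5.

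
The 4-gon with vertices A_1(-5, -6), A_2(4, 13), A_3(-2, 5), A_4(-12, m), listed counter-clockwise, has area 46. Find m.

-15

Write out the shoelace sum; only the two edges meeting at A_4 involve m:
2·Area = [((-2)·m − (-12)·5) + ((-12)·(-6) − (-5)·m)] + 5
       = 3·m + 137 = 92
⇒ m = -15.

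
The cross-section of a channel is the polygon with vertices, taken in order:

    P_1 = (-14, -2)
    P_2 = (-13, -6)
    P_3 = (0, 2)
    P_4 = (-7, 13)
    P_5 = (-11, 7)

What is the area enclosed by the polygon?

130

Apply the shoelace formula: 2A = Σ (x_i·y_{i+1} − x_{i+1}·y_i), indices taken mod 5.
Cross-terms: 58, -26, 14, 94, 120  ⇒  Σ = 260
Area = |Σ|/2 = 130.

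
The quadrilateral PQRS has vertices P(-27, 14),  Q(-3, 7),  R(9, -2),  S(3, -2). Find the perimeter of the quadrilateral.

80

|PQ| = √((24)² + (-7)²) = √625 = 25
|QR| = √((12)² + (-9)²) = √225 = 15
|RS| = √((-6)² + (0)²) = √36 = 6
|SP| = √((-30)² + (16)²) = √1156 = 34
Perimeter = 25 + 15 + 6 + 34 = 80.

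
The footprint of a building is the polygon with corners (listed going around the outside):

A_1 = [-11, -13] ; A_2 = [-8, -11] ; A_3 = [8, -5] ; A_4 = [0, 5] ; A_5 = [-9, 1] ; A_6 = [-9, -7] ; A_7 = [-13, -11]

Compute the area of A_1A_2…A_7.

Apply the shoelace (surveyor's) formula: 2A = Σ (x_i·y_{i+1} − x_{i+1}·y_i), indices taken mod 7.
Cross-terms: 17, 128, 40, 45, 72, 8, 48  ⇒  Σ = 358
Area = |Σ|/2 = 179.

179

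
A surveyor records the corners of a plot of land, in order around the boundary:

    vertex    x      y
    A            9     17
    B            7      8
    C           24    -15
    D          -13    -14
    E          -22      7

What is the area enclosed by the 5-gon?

A→B: (9)(8) − (7)(17) = -47
B→C: (7)(-15) − (24)(8) = -297
C→D: (24)(-14) − (-13)(-15) = -531
D→E: (-13)(7) − (-22)(-14) = -399
E→A: (-22)(17) − (9)(7) = -437
Σ = -1711
Area = |Σ|/2 = 855.5.

855.5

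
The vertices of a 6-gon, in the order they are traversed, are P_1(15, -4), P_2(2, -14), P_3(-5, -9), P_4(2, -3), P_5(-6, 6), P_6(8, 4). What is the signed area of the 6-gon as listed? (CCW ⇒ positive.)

-213.5

P_1→P_2: (15)(-14) − (2)(-4) = -202
P_2→P_3: (2)(-9) − (-5)(-14) = -88
P_3→P_4: (-5)(-3) − (2)(-9) = 33
P_4→P_5: (2)(6) − (-6)(-3) = -6
P_5→P_6: (-6)(4) − (8)(6) = -72
P_6→P_1: (8)(-4) − (15)(4) = -92
Σ = -427
Signed area = Σ/2 = -213.5 (negative ⇒ clockwise traversal).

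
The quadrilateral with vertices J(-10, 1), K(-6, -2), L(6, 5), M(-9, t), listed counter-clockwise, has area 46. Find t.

The doubled signed area Σ (x_i y_{i+1} − x_{i+1} y_i) is linear in t.
With t=0 it equals 44; the coefficient of t is 16 (from the two edges through M).
So 16·t + 44 = 2·46 = 92 ⇒ t = 3.

3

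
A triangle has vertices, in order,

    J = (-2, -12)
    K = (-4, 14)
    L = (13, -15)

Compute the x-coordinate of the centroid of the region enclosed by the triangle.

7/3

Apply the shoelace formula. First the cross-terms c_i = x_i·y_{i+1} − x_{i+1}·y_i:
  -76, -122, -186  ⇒  2A = -384, A = -192.
Then Σ (x_i + x_{i+1})·c_i = -2688, so x̄ = -2688 / (6·(-192)) = 7/3.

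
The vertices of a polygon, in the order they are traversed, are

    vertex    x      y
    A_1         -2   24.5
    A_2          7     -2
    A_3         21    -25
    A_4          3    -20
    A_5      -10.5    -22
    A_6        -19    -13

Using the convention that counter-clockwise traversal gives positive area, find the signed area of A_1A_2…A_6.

Cross-terms: -167.5, -133, -345, -276, -281.5, -491.5  ⇒  Σ = -1694.5
Signed area = Σ/2 = -847.25 (negative ⇒ clockwise traversal).

-847.25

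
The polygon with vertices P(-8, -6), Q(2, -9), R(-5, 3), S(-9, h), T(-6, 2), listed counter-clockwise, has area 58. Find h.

10

Write out the shoelace sum; only the two edges meeting at S involve h:
2·Area = [((-5)·h − (-9)·3) + ((-9)·2 − (-6)·h)] + 97
       = 1·h + 106 = 116
⇒ h = 10.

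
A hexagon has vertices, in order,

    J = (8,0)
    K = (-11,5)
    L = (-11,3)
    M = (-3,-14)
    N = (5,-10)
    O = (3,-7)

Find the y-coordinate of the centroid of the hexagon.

-1031/282

Apply Gauss's area formula. First the cross-terms c_i = x_i·y_{i+1} − x_{i+1}·y_i:
  40, 22, 163, 100, -5, 56  ⇒  2A = 376, A = 188.
Then Σ (y_i + y_{i+1})·c_i = -4124, so ȳ = -4124 / (6·188) = -1031/282.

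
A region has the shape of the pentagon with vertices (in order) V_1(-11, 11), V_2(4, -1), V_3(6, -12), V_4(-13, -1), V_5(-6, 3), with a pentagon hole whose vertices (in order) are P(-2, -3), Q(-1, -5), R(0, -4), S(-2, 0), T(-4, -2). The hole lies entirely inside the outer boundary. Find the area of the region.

150

Outer boundary:
Apply the shoelace (surveyor's) formula: 2A = Σ (x_i·y_{i+1} − x_{i+1}·y_i), indices taken mod 5.
Σ = (-33) + (-42) + (-162) + (-45) + (-33) = -315
Area = |Σ|/2 = 157.5.
Hole:
Σ = (7) + (4) + (-8) + (4) + (8) = 15
Area = |Σ|/2 = 7.5.
Net area = 157.5 − 7.5 = 150.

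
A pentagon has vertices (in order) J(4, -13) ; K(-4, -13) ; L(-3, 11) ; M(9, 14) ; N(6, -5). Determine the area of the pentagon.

Apply the shoelace formula: 2A = Σ (x_i·y_{i+1} − x_{i+1}·y_i), indices taken mod 5.
Σ = (-104) + (-83) + (-141) + (-129) + (-58) = -515
Area = |Σ|/2 = 257.5.

257.5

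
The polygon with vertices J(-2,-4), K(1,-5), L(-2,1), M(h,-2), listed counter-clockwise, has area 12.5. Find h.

-4

Write out the shoelace sum; only the two edges meeting at M involve h:
2·Area = [((-2)·(-2) − h·1) + (h·(-4) − (-2)·(-2))] + 5
       = -5·h + 5 = 25
⇒ h = -4.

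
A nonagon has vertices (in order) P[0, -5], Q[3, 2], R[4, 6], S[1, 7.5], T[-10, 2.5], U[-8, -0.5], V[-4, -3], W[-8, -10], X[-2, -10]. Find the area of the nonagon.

129.75

Apply the shoelace (surveyor's) formula: 2A = Σ (x_i·y_{i+1} − x_{i+1}·y_i), indices taken mod 9.
Σ = (15) + (10) + (24) + (77.5) + (25) + (22) + (16) + (60) + (10) = 259.5
Area = |Σ|/2 = 129.75.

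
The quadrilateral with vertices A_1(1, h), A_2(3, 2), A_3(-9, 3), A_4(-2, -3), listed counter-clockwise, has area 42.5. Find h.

-4

The doubled signed area Σ (x_i y_{i+1} − x_{i+1} y_i) is linear in h.
With h=0 it equals 65; the coefficient of h is -5 (from the two edges through A_1).
So -5·h + 65 = 2·42.5 = 85 ⇒ h = -4.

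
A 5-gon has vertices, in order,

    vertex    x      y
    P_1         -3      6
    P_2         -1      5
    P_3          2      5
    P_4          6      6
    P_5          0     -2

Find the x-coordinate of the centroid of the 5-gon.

Apply the surveyor's formula. First the cross-terms c_i = x_i·y_{i+1} − x_{i+1}·y_i:
  -9, -15, -18, -12, -6  ⇒  2A = -60, A = -30.
Then Σ (x_i + x_{i+1})·c_i = -177, so x̄ = -177 / (6·(-30)) = 59/60.

59/60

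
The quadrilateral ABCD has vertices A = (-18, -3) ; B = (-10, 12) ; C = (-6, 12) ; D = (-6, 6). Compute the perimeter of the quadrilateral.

42

|AB| = √((8)² + (15)²) = √289 = 17
|BC| = √((4)² + (0)²) = √16 = 4
|CD| = √((0)² + (-6)²) = √36 = 6
|DA| = √((-12)² + (-9)²) = √225 = 15
Perimeter = 17 + 4 + 6 + 15 = 42.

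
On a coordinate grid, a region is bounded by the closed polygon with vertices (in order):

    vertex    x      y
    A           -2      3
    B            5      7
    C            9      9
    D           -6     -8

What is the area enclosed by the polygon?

Σ = (-29) + (-18) + (-18) + (-34) = -99
Area = |Σ|/2 = 49.5.

49.5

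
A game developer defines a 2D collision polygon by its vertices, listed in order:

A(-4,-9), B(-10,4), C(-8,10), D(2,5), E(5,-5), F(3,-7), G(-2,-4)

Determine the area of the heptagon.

Σ = (-106) + (-68) + (-60) + (-35) + (-20) + (-26) + (2) = -313
Area = |Σ|/2 = 156.5.

156.5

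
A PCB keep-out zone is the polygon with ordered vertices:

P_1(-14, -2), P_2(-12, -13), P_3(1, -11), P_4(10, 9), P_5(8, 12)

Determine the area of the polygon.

Apply the shoelace formula: 2A = Σ (x_i·y_{i+1} − x_{i+1}·y_i), indices taken mod 5.
Cross-terms: 158, 145, 119, 48, 152  ⇒  Σ = 622
Area = |Σ|/2 = 311.

311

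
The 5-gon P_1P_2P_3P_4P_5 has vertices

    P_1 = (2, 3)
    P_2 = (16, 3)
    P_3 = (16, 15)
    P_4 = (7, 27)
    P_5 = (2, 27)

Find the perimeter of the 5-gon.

|P_1P_2| = √((14)² + (0)²) = √196 = 14
|P_2P_3| = √((0)² + (12)²) = √144 = 12
|P_3P_4| = √((-9)² + (12)²) = √225 = 15
|P_4P_5| = √((-5)² + (0)²) = √25 = 5
|P_5P_1| = √((0)² + (-24)²) = √576 = 24
Perimeter = 14 + 12 + 15 + 5 + 24 = 70.

70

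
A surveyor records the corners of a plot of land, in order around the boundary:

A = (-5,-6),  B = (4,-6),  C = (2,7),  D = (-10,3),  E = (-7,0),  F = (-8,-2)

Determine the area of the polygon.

Apply Gauss's area formula: 2A = Σ (x_i·y_{i+1} − x_{i+1}·y_i), indices taken mod 6.
Σ = (54) + (40) + (76) + (21) + (14) + (38) = 243
Area = |Σ|/2 = 121.5.

121.5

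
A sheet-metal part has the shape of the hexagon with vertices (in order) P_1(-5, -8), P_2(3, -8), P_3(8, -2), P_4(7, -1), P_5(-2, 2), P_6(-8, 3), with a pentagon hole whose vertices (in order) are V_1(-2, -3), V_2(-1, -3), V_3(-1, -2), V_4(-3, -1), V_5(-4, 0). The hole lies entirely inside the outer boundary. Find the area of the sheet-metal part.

Outer boundary:
Cross-terms: 64, 58, 6, 12, 10, 79  ⇒  Σ = 229
Area = |Σ|/2 = 114.5.
Hole:
Apply the surveyor's formula: 2A = Σ (x_i·y_{i+1} − x_{i+1}·y_i), indices taken mod 5.
Σ = (3) + (-1) + (-5) + (-4) + (12) = 5
Area = |Σ|/2 = 2.5.
Net area = 114.5 − 2.5 = 112.

112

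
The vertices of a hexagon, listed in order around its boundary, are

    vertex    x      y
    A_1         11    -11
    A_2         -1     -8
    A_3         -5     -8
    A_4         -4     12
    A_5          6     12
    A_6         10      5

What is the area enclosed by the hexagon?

299

Σ = (-99) + (-32) + (-92) + (-120) + (-90) + (-165) = -598
Area = |Σ|/2 = 299.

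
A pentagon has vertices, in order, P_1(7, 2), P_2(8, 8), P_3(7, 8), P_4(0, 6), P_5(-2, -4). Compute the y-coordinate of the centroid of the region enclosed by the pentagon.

Apply the surveyor's formula. First the cross-terms c_i = x_i·y_{i+1} − x_{i+1}·y_i:
  40, 8, 42, 12, 24  ⇒  2A = 126, A = 63.
Then Σ (y_i + y_{i+1})·c_i = 1092, so ȳ = 1092 / (6·63) = 26/9.

26/9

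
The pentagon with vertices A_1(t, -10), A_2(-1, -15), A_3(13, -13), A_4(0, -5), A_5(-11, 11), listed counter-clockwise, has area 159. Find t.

-5

Write out the shoelace sum; only the two edges meeting at A_1 involve t:
2·Area = [((-11)·(-10) − t·11) + (t·(-15) − (-1)·(-10))] + 88
       = -26·t + 188 = 318
⇒ t = -5.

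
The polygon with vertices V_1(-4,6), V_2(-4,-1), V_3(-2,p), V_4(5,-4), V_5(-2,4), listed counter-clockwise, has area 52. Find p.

-6

The doubled signed area Σ (x_i y_{i+1} − x_{i+1} y_i) is linear in p.
With p=0 it equals 50; the coefficient of p is -9 (from the two edges through V_3).
So -9·p + 50 = 2·52 = 104 ⇒ p = -6.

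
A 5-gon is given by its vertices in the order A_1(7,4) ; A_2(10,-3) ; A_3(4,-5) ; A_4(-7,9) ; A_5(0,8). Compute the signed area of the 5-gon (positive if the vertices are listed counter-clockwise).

Σ = (-61) + (-38) + (1) + (-56) + (-56) = -210
Signed area = Σ/2 = -105 (negative ⇒ clockwise traversal).

-105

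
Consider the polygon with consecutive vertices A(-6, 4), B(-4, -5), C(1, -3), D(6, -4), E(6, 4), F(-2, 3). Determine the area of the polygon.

80.5

Σ = (46) + (17) + (14) + (48) + (26) + (10) = 161
Area = |Σ|/2 = 80.5.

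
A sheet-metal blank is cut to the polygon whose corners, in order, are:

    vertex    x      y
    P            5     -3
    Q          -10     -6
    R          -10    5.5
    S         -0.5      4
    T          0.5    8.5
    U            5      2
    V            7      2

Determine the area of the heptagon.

147.5

Apply Gauss's area formula: 2A = Σ (x_i·y_{i+1} − x_{i+1}·y_i), indices taken mod 7.
Σ = (-60) + (-115) + (-37.25) + (-6.25) + (-41.5) + (-4) + (-31) = -295
Area = |Σ|/2 = 147.5.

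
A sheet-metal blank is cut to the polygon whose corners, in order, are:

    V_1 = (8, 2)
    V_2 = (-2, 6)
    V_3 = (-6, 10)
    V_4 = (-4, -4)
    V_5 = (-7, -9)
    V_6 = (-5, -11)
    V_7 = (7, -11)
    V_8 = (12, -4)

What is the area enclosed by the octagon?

232

Apply Gauss's area formula: 2A = Σ (x_i·y_{i+1} − x_{i+1}·y_i), indices taken mod 8.
Cross-terms: 52, 16, 64, 8, 32, 132, 104, 56  ⇒  Σ = 464
Area = |Σ|/2 = 232.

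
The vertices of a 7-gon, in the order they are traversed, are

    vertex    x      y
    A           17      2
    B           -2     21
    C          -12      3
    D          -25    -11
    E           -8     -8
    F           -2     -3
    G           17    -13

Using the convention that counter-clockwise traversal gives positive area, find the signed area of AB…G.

633

Apply Gauss's area formula: 2A = Σ (x_i·y_{i+1} − x_{i+1}·y_i), indices taken mod 7.
Σ = (361) + (246) + (207) + (112) + (8) + (77) + (255) = 1266
Signed area = Σ/2 = 633 (positive ⇒ counter-clockwise traversal).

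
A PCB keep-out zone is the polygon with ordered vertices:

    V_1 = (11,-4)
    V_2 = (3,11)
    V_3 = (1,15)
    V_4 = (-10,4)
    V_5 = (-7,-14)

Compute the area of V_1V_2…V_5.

Apply the shoelace (surveyor's) formula: 2A = Σ (x_i·y_{i+1} − x_{i+1}·y_i), indices taken mod 5.
V_1→V_2: (11)(11) − (3)(-4) = 133
V_2→V_3: (3)(15) − (1)(11) = 34
V_3→V_4: (1)(4) − (-10)(15) = 154
V_4→V_5: (-10)(-14) − (-7)(4) = 168
V_5→V_1: (-7)(-4) − (11)(-14) = 182
Σ = 671
Area = |Σ|/2 = 335.5.

335.5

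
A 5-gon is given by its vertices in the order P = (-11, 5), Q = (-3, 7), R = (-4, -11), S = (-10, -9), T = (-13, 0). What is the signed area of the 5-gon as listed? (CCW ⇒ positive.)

Apply Gauss's area formula: 2A = Σ (x_i·y_{i+1} − x_{i+1}·y_i), indices taken mod 5.
P→Q: (-11)(7) − (-3)(5) = -62
Q→R: (-3)(-11) − (-4)(7) = 61
R→S: (-4)(-9) − (-10)(-11) = -74
S→T: (-10)(0) − (-13)(-9) = -117
T→P: (-13)(5) − (-11)(0) = -65
Σ = -257
Signed area = Σ/2 = -128.5 (negative ⇒ clockwise traversal).

-128.5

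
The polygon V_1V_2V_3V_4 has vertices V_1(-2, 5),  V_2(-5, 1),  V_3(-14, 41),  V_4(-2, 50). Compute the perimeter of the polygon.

106

|V_1V_2| = √((-3)² + (-4)²) = √25 = 5
|V_2V_3| = √((-9)² + (40)²) = √1681 = 41
|V_3V_4| = √((12)² + (9)²) = √225 = 15
|V_4V_1| = √((0)² + (-45)²) = √2025 = 45
Perimeter = 5 + 41 + 15 + 45 = 106.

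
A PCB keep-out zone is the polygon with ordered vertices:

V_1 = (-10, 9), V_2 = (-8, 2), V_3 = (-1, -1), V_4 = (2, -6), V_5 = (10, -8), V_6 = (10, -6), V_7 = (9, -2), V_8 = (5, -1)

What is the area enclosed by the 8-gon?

102

Apply Gauss's area formula: 2A = Σ (x_i·y_{i+1} − x_{i+1}·y_i), indices taken mod 8.
Σ = (52) + (10) + (8) + (44) + (20) + (34) + (1) + (35) = 204
Area = |Σ|/2 = 102.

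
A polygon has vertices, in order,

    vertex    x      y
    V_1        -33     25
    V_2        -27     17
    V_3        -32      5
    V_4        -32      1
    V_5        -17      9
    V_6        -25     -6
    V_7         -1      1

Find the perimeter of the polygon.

|V_1V_2| = √((6)² + (-8)²) = √100 = 10
|V_2V_3| = √((-5)² + (-12)²) = √169 = 13
|V_3V_4| = √((0)² + (-4)²) = √16 = 4
|V_4V_5| = √((15)² + (8)²) = √289 = 17
|V_5V_6| = √((-8)² + (-15)²) = √289 = 17
|V_6V_7| = √((24)² + (7)²) = √625 = 25
|V_7V_1| = √((-32)² + (24)²) = √1600 = 40
Perimeter = 10 + 13 + 4 + 17 + 17 + 25 + 40 = 126.

126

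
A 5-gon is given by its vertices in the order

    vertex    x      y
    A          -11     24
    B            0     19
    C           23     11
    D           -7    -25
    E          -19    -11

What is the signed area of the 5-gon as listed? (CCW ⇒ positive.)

Σ = (-209) + (-437) + (-498) + (-398) + (-577) = -2119
Signed area = Σ/2 = -1059.5 (negative ⇒ clockwise traversal).

-1059.5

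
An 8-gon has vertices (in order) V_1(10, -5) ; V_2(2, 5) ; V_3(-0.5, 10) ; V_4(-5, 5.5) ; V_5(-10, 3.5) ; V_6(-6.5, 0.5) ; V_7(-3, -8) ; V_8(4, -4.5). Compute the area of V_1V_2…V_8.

Cross-terms: 60, 22.5, 47.25, 37.5, 17.75, 53.5, 45.5, 25  ⇒  Σ = 309
Area = |Σ|/2 = 154.5.

154.5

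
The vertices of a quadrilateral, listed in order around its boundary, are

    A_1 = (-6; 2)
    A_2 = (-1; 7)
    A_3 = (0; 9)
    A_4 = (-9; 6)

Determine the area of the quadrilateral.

25

A_1→A_2: (-6)(7) − (-1)(2) = -40
A_2→A_3: (-1)(9) − (0)(7) = -9
A_3→A_4: (0)(6) − (-9)(9) = 81
A_4→A_1: (-9)(2) − (-6)(6) = 18
Σ = 50
Area = |Σ|/2 = 25.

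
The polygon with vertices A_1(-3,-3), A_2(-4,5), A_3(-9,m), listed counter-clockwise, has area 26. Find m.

-7

The doubled signed area Σ (x_i y_{i+1} − x_{i+1} y_i) is linear in m.
With m=0 it equals 45; the coefficient of m is -1 (from the two edges through A_3).
So -1·m + 45 = 2·26 = 52 ⇒ m = -7.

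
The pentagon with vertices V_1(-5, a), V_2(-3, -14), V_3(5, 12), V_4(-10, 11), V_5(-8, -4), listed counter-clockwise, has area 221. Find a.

-11

Write out the shoelace sum; only the two edges meeting at V_1 involve a:
2·Area = [((-8)·a − (-5)·(-4)) + ((-5)·(-14) − (-3)·a)] + 337
       = -5·a + 387 = 442
⇒ a = -11.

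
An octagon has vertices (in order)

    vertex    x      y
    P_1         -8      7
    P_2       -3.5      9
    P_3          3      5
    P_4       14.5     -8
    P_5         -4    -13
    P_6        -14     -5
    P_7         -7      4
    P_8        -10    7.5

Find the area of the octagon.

Cross-terms: -47.5, -44.5, -96.5, -220.5, -162, -91, -12.5, -10  ⇒  Σ = -684.5
Area = |Σ|/2 = 342.25.

342.25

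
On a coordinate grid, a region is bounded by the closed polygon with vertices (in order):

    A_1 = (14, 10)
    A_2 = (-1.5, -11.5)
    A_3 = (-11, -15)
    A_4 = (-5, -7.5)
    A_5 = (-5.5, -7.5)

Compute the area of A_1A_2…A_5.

98.125

Cross-terms: -146, -104, 7.5, -3.75, 50  ⇒  Σ = -196.25
Area = |Σ|/2 = 98.125.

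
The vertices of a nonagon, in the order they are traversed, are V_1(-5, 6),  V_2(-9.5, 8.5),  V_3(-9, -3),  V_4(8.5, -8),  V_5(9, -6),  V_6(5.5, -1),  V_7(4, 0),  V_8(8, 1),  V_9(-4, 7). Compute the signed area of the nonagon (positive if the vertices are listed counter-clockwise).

170.5

Apply the surveyor's formula: 2A = Σ (x_i·y_{i+1} − x_{i+1}·y_i), indices taken mod 9.
Σ = (14.5) + (105) + (97.5) + (21) + (24) + (4) + (4) + (60) + (11) = 341
Signed area = Σ/2 = 170.5 (positive ⇒ counter-clockwise traversal).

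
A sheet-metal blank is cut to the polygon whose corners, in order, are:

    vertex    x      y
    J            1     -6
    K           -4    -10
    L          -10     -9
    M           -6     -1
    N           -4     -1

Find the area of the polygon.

Apply the surveyor's formula: 2A = Σ (x_i·y_{i+1} − x_{i+1}·y_i), indices taken mod 5.
Σ = (-34) + (-64) + (-44) + (2) + (25) = -115
Area = |Σ|/2 = 57.5.

57.5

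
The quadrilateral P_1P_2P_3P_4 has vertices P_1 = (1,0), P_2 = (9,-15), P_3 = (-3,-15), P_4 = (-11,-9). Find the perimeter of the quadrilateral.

54

|P_1P_2| = √((8)² + (-15)²) = √289 = 17
|P_2P_3| = √((-12)² + (0)²) = √144 = 12
|P_3P_4| = √((-8)² + (6)²) = √100 = 10
|P_4P_1| = √((12)² + (9)²) = √225 = 15
Perimeter = 17 + 12 + 10 + 15 = 54.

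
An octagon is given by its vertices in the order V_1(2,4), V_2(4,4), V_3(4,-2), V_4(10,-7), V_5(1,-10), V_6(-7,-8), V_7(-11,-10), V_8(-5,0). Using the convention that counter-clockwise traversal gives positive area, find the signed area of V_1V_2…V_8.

Apply the shoelace (surveyor's) formula: 2A = Σ (x_i·y_{i+1} − x_{i+1}·y_i), indices taken mod 8.
Cross-terms: -8, -24, -8, -93, -78, -18, -50, -20  ⇒  Σ = -299
Signed area = Σ/2 = -149.5 (negative ⇒ clockwise traversal).

-149.5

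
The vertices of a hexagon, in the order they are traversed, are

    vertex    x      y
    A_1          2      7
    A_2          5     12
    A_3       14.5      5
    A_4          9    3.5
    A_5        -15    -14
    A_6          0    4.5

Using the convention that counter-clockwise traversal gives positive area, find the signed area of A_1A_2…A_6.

-152.125

Σ = (-11) + (-149) + (5.75) + (-73.5) + (-67.5) + (-9) = -304.25
Signed area = Σ/2 = -152.125 (negative ⇒ clockwise traversal).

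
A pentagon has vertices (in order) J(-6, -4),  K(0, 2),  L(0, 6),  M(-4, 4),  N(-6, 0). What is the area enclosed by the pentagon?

Cross-terms: -12, 0, 24, 24, 24  ⇒  Σ = 60
Area = |Σ|/2 = 30.

30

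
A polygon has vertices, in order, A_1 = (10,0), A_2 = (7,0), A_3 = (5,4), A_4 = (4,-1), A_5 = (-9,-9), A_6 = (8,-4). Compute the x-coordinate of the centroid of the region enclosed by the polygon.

164/55

Apply Gauss's area formula. First the cross-terms c_i = x_i·y_{i+1} − x_{i+1}·y_i:
  0, 28, -21, -45, 108, 40  ⇒  2A = 110, A = 55.
Then Σ (x_i + x_{i+1})·c_i = 984, so x̄ = 984 / (6·55) = 164/55.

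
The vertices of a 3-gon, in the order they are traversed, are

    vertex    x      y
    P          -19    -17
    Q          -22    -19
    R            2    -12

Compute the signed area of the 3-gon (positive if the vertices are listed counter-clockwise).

P→Q: (-19)(-19) − (-22)(-17) = -13
Q→R: (-22)(-12) − (2)(-19) = 302
R→P: (2)(-17) − (-19)(-12) = -262
Σ = 27
Signed area = Σ/2 = 13.5 (positive ⇒ counter-clockwise traversal).

13.5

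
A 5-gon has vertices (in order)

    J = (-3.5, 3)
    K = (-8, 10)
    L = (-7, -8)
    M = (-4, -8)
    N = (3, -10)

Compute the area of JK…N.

Σ = (-11) + (134) + (24) + (64) + (-26) = 185
Area = |Σ|/2 = 92.5.

92.5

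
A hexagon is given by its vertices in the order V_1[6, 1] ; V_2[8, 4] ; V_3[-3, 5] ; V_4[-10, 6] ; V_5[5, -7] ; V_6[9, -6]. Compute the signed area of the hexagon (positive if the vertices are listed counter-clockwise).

Apply the shoelace (surveyor's) formula: 2A = Σ (x_i·y_{i+1} − x_{i+1}·y_i), indices taken mod 6.
Cross-terms: 16, 52, 32, 40, 33, 45  ⇒  Σ = 218
Signed area = Σ/2 = 109 (positive ⇒ counter-clockwise traversal).

109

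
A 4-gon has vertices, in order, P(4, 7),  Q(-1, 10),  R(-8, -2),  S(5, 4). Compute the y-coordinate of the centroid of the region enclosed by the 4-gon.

Apply the shoelace formula. First the cross-terms c_i = x_i·y_{i+1} − x_{i+1}·y_i:
  47, 82, -22, 19  ⇒  2A = 126, A = 63.
Then Σ (y_i + y_{i+1})·c_i = 1620, so ȳ = 1620 / (6·63) = 30/7.

30/7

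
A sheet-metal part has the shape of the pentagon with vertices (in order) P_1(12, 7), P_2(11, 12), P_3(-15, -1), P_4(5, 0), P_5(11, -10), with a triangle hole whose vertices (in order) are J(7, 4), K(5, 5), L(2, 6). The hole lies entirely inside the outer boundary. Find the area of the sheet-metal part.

193.5

Outer boundary:
P_1→P_2: (12)(12) − (11)(7) = 67
P_2→P_3: (11)(-1) − (-15)(12) = 169
P_3→P_4: (-15)(0) − (5)(-1) = 5
P_4→P_5: (5)(-10) − (11)(0) = -50
P_5→P_1: (11)(7) − (12)(-10) = 197
Σ = 388
Area = |Σ|/2 = 194.
Hole:
Apply the surveyor's formula: 2A = Σ (x_i·y_{i+1} − x_{i+1}·y_i), indices taken mod 3.
Cross-terms: 15, 20, -34  ⇒  Σ = 1
Area = |Σ|/2 = 0.5.
Net area = 194 − 0.5 = 193.5.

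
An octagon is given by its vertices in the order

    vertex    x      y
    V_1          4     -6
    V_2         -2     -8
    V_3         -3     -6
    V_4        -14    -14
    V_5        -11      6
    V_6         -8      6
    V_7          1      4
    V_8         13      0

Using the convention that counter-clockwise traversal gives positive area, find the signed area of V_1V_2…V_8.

-261

Σ = (-44) + (-12) + (-42) + (-238) + (-18) + (-38) + (-52) + (-78) = -522
Signed area = Σ/2 = -261 (negative ⇒ clockwise traversal).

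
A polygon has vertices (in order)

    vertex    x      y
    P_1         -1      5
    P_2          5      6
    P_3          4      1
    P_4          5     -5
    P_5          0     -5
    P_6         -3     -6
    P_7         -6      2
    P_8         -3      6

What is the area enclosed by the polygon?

98

Apply the shoelace (surveyor's) formula: 2A = Σ (x_i·y_{i+1} − x_{i+1}·y_i), indices taken mod 8.
P_1→P_2: (-1)(6) − (5)(5) = -31
P_2→P_3: (5)(1) − (4)(6) = -19
P_3→P_4: (4)(-5) − (5)(1) = -25
P_4→P_5: (5)(-5) − (0)(-5) = -25
P_5→P_6: (0)(-6) − (-3)(-5) = -15
P_6→P_7: (-3)(2) − (-6)(-6) = -42
P_7→P_8: (-6)(6) − (-3)(2) = -30
P_8→P_1: (-3)(5) − (-1)(6) = -9
Σ = -196
Area = |Σ|/2 = 98.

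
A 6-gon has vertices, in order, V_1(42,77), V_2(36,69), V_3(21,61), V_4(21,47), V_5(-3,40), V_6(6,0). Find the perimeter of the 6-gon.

192

|V_1V_2| = √((-6)² + (-8)²) = √100 = 10
|V_2V_3| = √((-15)² + (-8)²) = √289 = 17
|V_3V_4| = √((0)² + (-14)²) = √196 = 14
|V_4V_5| = √((-24)² + (-7)²) = √625 = 25
|V_5V_6| = √((9)² + (-40)²) = √1681 = 41
|V_6V_1| = √((36)² + (77)²) = √7225 = 85
Perimeter = 10 + 17 + 14 + 25 + 41 + 85 = 192.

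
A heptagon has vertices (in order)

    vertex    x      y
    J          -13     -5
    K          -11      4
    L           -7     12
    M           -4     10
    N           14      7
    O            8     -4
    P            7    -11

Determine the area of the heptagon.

375.5

Apply Gauss's area formula: 2A = Σ (x_i·y_{i+1} − x_{i+1}·y_i), indices taken mod 7.
Σ = (-107) + (-104) + (-22) + (-168) + (-112) + (-60) + (-178) = -751
Area = |Σ|/2 = 375.5.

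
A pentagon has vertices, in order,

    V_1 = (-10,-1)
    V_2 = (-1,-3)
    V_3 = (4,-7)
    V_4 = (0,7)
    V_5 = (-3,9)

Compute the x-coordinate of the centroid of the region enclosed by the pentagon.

Apply the surveyor's formula. First the cross-terms c_i = x_i·y_{i+1} − x_{i+1}·y_i:
  29, 19, 28, 21, 93  ⇒  2A = 190, A = 95.
Then Σ (x_i + x_{i+1})·c_i = -1422, so x̄ = -1422 / (6·95) = -237/95.

-237/95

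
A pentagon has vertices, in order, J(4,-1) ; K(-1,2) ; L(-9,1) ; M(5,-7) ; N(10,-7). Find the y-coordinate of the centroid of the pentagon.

-308/135

Apply the shoelace formula. First the cross-terms c_i = x_i·y_{i+1} − x_{i+1}·y_i:
  7, 17, 58, 35, 18  ⇒  2A = 135, A = 67.5.
Then Σ (y_i + y_{i+1})·c_i = -924, so ȳ = -924 / (6·67.5) = -308/135.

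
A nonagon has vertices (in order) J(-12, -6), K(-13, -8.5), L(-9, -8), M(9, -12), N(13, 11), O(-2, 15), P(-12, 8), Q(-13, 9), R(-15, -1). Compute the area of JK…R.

544.75

Apply the shoelace formula: 2A = Σ (x_i·y_{i+1} − x_{i+1}·y_i), indices taken mod 9.
J→K: (-12)(-8.5) − (-13)(-6) = 24
K→L: (-13)(-8) − (-9)(-8.5) = 27.5
L→M: (-9)(-12) − (9)(-8) = 180
M→N: (9)(11) − (13)(-12) = 255
N→O: (13)(15) − (-2)(11) = 217
O→P: (-2)(8) − (-12)(15) = 164
P→Q: (-12)(9) − (-13)(8) = -4
Q→R: (-13)(-1) − (-15)(9) = 148
R→J: (-15)(-6) − (-12)(-1) = 78
Σ = 1089.5
Area = |Σ|/2 = 544.75.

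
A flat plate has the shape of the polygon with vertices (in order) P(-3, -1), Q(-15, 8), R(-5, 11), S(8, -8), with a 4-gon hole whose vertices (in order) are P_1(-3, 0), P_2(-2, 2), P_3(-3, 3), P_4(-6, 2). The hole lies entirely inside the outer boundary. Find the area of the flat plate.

116

Outer boundary:
Cross-terms: -39, -125, -48, -32  ⇒  Σ = -244
Area = |Σ|/2 = 122.
Hole:
Σ = (-6) + (0) + (12) + (6) = 12
Area = |Σ|/2 = 6.
Net area = 122 − 6 = 116.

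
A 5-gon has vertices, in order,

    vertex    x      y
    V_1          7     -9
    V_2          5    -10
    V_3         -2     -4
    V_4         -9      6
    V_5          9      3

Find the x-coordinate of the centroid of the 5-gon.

Apply the surveyor's formula. First the cross-terms c_i = x_i·y_{i+1} − x_{i+1}·y_i:
  -25, -40, -48, -81, -102  ⇒  2A = -296, A = -148.
Then Σ (x_i + x_{i+1})·c_i = -1524, so x̄ = -1524 / (6·(-148)) = 127/74.

127/74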